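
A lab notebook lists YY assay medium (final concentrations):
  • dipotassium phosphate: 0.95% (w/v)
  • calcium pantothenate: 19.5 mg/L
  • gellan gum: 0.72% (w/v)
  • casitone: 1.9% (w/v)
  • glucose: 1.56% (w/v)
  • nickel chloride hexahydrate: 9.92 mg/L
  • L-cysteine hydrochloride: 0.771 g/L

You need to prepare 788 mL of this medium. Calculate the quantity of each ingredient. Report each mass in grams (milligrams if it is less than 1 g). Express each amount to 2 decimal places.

dipotassium phosphate 7.49 g; calcium pantothenate 15.37 mg; gellan gum 5.67 g; casitone 14.97 g; glucose 12.29 g; nickel chloride hexahydrate 7.82 mg; L-cysteine hydrochloride 607.55 mg

Scale factor relative to 1 L: 0.788.
dipotassium phosphate: 0.95% w/v = 9.5 g/L → 9.5 × 0.788 L = 7.49 g
calcium pantothenate: 19.5 mg/L × 0.788 L = 15.37 mg
gellan gum: 0.72 g per 100 mL × 788 mL ÷ 100 = 5.67 g
casitone: 1.9% w/v = 19 g/L → 19 × 0.788 L = 14.97 g
glucose: 1.56 g per 100 mL × 788 mL ÷ 100 = 12.29 g
nickel chloride hexahydrate: 9.92 mg/L × 0.788 L = 7.82 mg
L-cysteine hydrochloride: 0.771 g/L × 0.788 L = 0.607548 g = 607.55 mg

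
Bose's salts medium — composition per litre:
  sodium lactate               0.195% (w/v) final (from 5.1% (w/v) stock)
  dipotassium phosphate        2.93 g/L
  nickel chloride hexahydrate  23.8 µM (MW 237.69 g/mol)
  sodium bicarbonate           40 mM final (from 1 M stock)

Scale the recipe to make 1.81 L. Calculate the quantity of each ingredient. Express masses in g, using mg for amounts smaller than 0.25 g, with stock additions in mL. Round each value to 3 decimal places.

Working volume: 1.81 L.
sodium lactate: dilute stock: 0.195% ÷ 5.1% × 1810 mL = 69.206 mL
dipotassium phosphate: 2.93 g/L × 1.81 L = 5.303 g
nickel chloride hexahydrate: 23.8 µmol/L × 237.69 g/mol × 1.81 L ÷ 1000 = 10.239 mg
sodium bicarbonate: C1V1 = C2V2 → 40 mM × 1810 mL ÷ 1000 mM = 72.400 mL

sodium lactate 69.206 mL; dipotassium phosphate 5.303 g; nickel chloride hexahydrate 10.239 mg; sodium bicarbonate 72.400 mL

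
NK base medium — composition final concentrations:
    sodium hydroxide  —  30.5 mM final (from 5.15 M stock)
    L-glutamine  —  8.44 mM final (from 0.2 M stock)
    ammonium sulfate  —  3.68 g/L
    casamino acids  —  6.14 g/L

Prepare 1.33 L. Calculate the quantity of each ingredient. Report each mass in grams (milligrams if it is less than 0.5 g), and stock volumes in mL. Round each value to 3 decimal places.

Working volume: 1.33 L.
sodium hydroxide: C1V1 = C2V2 → 30.5 mM × 1330 mL ÷ 5150 mM = 7.877 mL
L-glutamine: V = C2·V2/C1 = 8.44 mM × 1330 mL ÷ 200 mM = 56.126 mL
ammonium sulfate: 3.68 g/L × 1.33 L = 4.894 g
casamino acids: 6.14 g/L × 1.33 L = 8.166 g

sodium hydroxide 7.877 mL; L-glutamine 56.126 mL; ammonium sulfate 4.894 g; casamino acids 8.166 g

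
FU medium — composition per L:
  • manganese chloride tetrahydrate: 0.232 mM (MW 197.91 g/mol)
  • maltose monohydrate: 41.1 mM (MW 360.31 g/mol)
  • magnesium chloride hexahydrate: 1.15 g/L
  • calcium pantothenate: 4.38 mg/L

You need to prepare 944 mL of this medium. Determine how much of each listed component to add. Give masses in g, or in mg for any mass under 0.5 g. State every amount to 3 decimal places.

manganese chloride tetrahydrate 43.344 mg; maltose monohydrate 13.979 g; magnesium chloride hexahydrate 1.086 g; calcium pantothenate 4.135 mg

Working volume: 944 mL = 0.944 L.
manganese chloride tetrahydrate: 0.232 mmol/L × 197.91 mg/mmol × 0.944 L = 43.344 mg
maltose monohydrate: 41.1 mmol/L × 360.31 g/mol × 0.944 L ÷ 1000 = 13.979 g
magnesium chloride hexahydrate: 1.15 g/L × 0.944 L = 1.086 g
calcium pantothenate: 4.38 mg/L × 0.944 L = 4.135 mg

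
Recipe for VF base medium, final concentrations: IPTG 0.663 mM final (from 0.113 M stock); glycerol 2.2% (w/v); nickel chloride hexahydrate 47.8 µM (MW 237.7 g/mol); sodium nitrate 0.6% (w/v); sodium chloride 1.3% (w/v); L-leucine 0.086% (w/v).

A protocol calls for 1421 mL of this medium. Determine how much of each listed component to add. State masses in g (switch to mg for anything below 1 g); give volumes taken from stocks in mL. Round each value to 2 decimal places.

Scale factor relative to 1 L: 1.421.
IPTG: dilute stock: 0.663 mM × 1421 mL ÷ 113 mM = 8.34 mL
glycerol: 2.2% w/v = 22 g/L → 22 × 1.421 L = 31.26 g
nickel chloride hexahydrate: 47.8 µmol/L × 237.7 g/mol × 1.421 L ÷ 1000 = 16.15 mg
sodium nitrate: 0.6% w/v = 6 g/L → 6 × 1.421 L = 8.53 g
sodium chloride: 1.3 g per 100 mL × 1421 mL ÷ 100 = 18.47 g
L-leucine: 0.086 g per 100 mL × 1421 mL ÷ 100 = 1.22 g

IPTG 8.34 mL; glycerol 31.26 g; nickel chloride hexahydrate 16.15 mg; sodium nitrate 8.53 g; sodium chloride 18.47 g; L-leucine 1.22 g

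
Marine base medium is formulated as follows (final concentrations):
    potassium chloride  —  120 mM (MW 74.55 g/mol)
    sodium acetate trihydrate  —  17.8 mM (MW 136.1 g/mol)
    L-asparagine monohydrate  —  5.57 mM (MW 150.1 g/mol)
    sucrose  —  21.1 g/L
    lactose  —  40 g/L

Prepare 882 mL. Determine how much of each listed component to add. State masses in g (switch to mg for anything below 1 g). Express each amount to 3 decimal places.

potassium chloride 7.890 g; sodium acetate trihydrate 2.137 g; L-asparagine monohydrate 737.402 mg; sucrose 18.610 g; lactose 35.280 g

Working volume: 882 mL = 0.882 L.
potassium chloride: 120 mmol/L × 74.55 g/mol × 0.882 L ÷ 1000 = 7.890 g
sodium acetate trihydrate: 17.8 mmol/L × 136.1 g/mol × 0.882 L ÷ 1000 = 2.137 g
L-asparagine monohydrate: 5.57 mmol/L × 150.1 mg/mmol × 0.882 L = 737.402 mg
sucrose: 21.1 g/L × 0.882 L = 18.610 g
lactose: 40 g/L × 0.882 L = 35.280 g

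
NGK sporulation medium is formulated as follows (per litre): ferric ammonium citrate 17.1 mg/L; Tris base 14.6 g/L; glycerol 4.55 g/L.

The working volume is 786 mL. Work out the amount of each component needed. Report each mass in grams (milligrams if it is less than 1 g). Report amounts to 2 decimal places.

Working volume: 786 mL = 0.786 L.
ferric ammonium citrate: 17.1 mg/L × 0.786 L = 13.44 mg
Tris base: 14.6 g/L × 0.786 L = 11.48 g
glycerol: 4.55 g/L × 0.786 L = 3.58 g

ferric ammonium citrate 13.44 mg; Tris base 11.48 g; glycerol 3.58 g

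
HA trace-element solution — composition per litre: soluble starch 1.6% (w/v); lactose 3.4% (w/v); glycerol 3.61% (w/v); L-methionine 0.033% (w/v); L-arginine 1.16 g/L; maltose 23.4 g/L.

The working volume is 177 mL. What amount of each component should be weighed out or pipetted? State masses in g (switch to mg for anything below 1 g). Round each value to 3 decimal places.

soluble starch 2.832 g; lactose 6.018 g; glycerol 6.390 g; L-methionine 58.410 mg; L-arginine 205.320 mg; maltose 4.142 g

Working volume: 177 mL = 0.177 L.
soluble starch: 1.6% w/v = 16 g/L → 16 × 0.177 L = 2.832 g
lactose: 3.4 g per 100 mL × 177 mL ÷ 100 = 6.018 g
glycerol: 3.61% w/v = 36.1 g/L → 36.1 × 0.177 L = 6.390 g
L-methionine: 0.033% w/v = 0.33 g/L → 0.33 × 0.177 L = 0.05841 g = 58.410 mg
L-arginine: 1.16 g/L × 0.177 L = 0.20532 g = 205.320 mg
maltose: 23.4 g/L × 0.177 L = 4.142 g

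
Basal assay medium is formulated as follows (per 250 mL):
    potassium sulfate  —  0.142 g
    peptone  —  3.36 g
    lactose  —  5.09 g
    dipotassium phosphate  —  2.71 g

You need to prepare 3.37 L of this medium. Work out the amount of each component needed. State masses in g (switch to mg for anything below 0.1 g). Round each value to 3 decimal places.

Scale factor = 3370 mL / 250 mL = 13.48.
potassium sulfate: 0.142 g × (3370 mL / 250 mL) = 1.914 g
peptone: 3.36 g × (3370 mL / 250 mL) = 45.293 g
lactose: 5.09 g × (3370 mL / 250 mL) = 68.613 g
dipotassium phosphate: 2.71 g × (3370 mL / 250 mL) = 36.531 g

potassium sulfate 1.914 g; peptone 45.293 g; lactose 68.613 g; dipotassium phosphate 36.531 g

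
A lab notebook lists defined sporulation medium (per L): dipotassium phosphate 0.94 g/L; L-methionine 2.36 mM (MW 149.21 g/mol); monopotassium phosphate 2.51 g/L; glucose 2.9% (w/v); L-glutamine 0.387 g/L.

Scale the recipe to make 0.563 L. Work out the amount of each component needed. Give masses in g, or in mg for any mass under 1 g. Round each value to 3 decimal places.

Scale factor relative to 1 L: 0.563.
dipotassium phosphate: 0.94 g/L × 0.563 L = 0.52922 g = 529.220 mg
L-methionine: 2.36 mmol/L × 149.21 mg/mmol × 0.563 L = 198.252 mg
monopotassium phosphate: 2.51 g/L × 0.563 L = 1.413 g
glucose: 2.9 g per 100 mL × 563 mL ÷ 100 = 16.327 g
L-glutamine: 0.387 g/L × 0.563 L = 0.217881 g = 217.881 mg

dipotassium phosphate 529.220 mg; L-methionine 198.252 mg; monopotassium phosphate 1.413 g; glucose 16.327 g; L-glutamine 217.881 mg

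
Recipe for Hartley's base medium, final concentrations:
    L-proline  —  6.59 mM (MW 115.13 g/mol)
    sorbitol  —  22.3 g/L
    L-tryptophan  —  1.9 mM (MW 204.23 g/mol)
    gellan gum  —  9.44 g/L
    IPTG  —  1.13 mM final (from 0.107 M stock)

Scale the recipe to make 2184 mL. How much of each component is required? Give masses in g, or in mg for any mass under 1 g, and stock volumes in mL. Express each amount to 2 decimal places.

L-proline 1.66 g; sorbitol 48.70 g; L-tryptophan 847.47 mg; gellan gum 20.62 g; IPTG 23.06 mL

Working volume: 2184 mL = 2.184 L.
L-proline: 6.59 mmol/L × 115.13 g/mol × 2.184 L ÷ 1000 = 1.66 g
sorbitol: 22.3 g/L × 2.184 L = 48.70 g
L-tryptophan: 1.9 mmol/L × 204.23 mg/mmol × 2.184 L = 847.47 mg
gellan gum: 9.44 g/L × 2.184 L = 20.62 g
IPTG: C1V1 = C2V2 → 1.13 mM × 2184 mL ÷ 107 mM = 23.06 mL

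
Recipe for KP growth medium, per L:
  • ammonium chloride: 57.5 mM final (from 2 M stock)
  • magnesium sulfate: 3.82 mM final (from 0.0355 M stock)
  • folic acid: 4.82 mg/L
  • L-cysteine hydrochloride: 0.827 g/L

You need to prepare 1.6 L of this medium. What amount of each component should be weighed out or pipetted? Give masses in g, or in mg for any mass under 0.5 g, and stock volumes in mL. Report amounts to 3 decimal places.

Working volume: 1.6 L.
ammonium chloride: V = C2·V2/C1 = 57.5 mM × 1600 mL ÷ 2000 mM = 46.000 mL
magnesium sulfate: V = C2·V2/C1 = 3.82 mM × 1600 mL ÷ 35.5 mM = 172.169 mL
folic acid: 4.82 mg/L × 1.6 L = 7.712 mg
L-cysteine hydrochloride: 0.827 g/L × 1.6 L = 1.323 g

ammonium chloride 46.000 mL; magnesium sulfate 172.169 mL; folic acid 7.712 mg; L-cysteine hydrochloride 1.323 g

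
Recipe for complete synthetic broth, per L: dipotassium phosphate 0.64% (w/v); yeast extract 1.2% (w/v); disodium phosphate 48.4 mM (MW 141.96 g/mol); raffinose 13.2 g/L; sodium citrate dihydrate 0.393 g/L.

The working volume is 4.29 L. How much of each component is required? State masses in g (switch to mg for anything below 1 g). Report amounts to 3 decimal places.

Working volume: 4.29 L.
dipotassium phosphate: 0.64% w/v = 6.4 g/L → 6.4 × 4.29 L = 27.456 g
yeast extract: 1.2 g per 100 mL × 4290 mL ÷ 100 = 51.480 g
disodium phosphate: 48.4 mmol/L × 141.96 g/mol × 4.29 L ÷ 1000 = 29.476 g
raffinose: 13.2 g/L × 4.29 L = 56.628 g
sodium citrate dihydrate: 0.393 g/L × 4.29 L = 1.686 g

dipotassium phosphate 27.456 g; yeast extract 51.480 g; disodium phosphate 29.476 g; raffinose 56.628 g; sodium citrate dihydrate 1.686 g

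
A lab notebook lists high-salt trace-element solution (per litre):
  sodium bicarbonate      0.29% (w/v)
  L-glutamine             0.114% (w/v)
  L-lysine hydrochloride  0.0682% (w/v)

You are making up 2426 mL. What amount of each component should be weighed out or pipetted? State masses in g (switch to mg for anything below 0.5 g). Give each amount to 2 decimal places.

Target volume = 2426 mL = 2.426 L.
sodium bicarbonate: 0.29 g per 100 mL × 2426 mL ÷ 100 = 7.04 g
L-glutamine: 0.114% w/v = 1.14 g/L → 1.14 × 2.426 L = 2.77 g
L-lysine hydrochloride: 0.0682% w/v = 0.682 g/L → 0.682 × 2.426 L = 1.65 g

sodium bicarbonate 7.04 g; L-glutamine 2.77 g; L-lysine hydrochloride 1.65 g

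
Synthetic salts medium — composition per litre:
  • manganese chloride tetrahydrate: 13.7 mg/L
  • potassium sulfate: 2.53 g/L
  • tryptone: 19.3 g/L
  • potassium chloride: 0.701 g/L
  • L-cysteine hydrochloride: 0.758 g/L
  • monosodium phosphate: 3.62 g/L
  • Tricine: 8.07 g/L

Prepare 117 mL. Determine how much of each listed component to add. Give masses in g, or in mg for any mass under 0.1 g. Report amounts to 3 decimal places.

Working volume: 117 mL = 0.117 L.
manganese chloride tetrahydrate: 13.7 mg/L × 0.117 L = 1.603 mg
potassium sulfate: 2.53 g/L × 0.117 L = 0.296 g
tryptone: 19.3 g/L × 0.117 L = 2.258 g
potassium chloride: 0.701 g/L × 0.117 L = 0.082017 g = 82.017 mg
L-cysteine hydrochloride: 0.758 g/L × 0.117 L = 0.088686 g = 88.686 mg
monosodium phosphate: 3.62 g/L × 0.117 L = 0.424 g
Tricine: 8.07 g/L × 0.117 L = 0.944 g

manganese chloride tetrahydrate 1.603 mg; potassium sulfate 0.296 g; tryptone 2.258 g; potassium chloride 82.017 mg; L-cysteine hydrochloride 88.686 mg; monosodium phosphate 0.424 g; Tricine 0.944 g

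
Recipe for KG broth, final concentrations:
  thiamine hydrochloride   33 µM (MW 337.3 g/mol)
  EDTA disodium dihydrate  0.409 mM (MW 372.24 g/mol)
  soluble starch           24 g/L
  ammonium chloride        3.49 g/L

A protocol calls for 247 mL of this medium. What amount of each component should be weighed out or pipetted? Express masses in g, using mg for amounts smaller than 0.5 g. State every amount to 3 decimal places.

thiamine hydrochloride 2.749 mg; EDTA disodium dihydrate 37.605 mg; soluble starch 5.928 g; ammonium chloride 0.862 g

Scale factor relative to 1 L: 0.247.
thiamine hydrochloride: 33 µmol/L × 337.3 g/mol × 0.247 L ÷ 1000 = 2.749 mg
EDTA disodium dihydrate: 0.409 mmol/L × 372.24 mg/mmol × 0.247 L = 37.605 mg
soluble starch: 24 g/L × 0.247 L = 5.928 g
ammonium chloride: 3.49 g/L × 0.247 L = 0.862 g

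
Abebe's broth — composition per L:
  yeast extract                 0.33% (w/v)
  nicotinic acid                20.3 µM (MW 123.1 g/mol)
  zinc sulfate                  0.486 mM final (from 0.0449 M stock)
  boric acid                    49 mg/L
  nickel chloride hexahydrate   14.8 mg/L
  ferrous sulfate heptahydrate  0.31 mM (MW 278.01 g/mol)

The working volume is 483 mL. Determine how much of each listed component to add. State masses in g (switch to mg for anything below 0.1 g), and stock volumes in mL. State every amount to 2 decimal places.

Target volume = 483 mL = 0.483 L.
yeast extract: 0.33% w/v = 3.3 g/L → 3.3 × 0.483 L = 1.59 g
nicotinic acid: 20.3 µmol/L × 123.1 g/mol × 0.483 L ÷ 1000 = 1.21 mg
zinc sulfate: C1V1 = C2V2 → 0.486 mM × 483 mL ÷ 44.9 mM = 5.23 mL
boric acid: 49 mg/L × 0.483 L = 23.67 mg
nickel chloride hexahydrate: 14.8 mg/L × 0.483 L = 7.15 mg
ferrous sulfate heptahydrate: 0.31 mmol/L × 278.01 mg/mmol × 0.483 L = 41.63 mg

yeast extract 1.59 g; nicotinic acid 1.21 mg; zinc sulfate 5.23 mL; boric acid 23.67 mg; nickel chloride hexahydrate 7.15 mg; ferrous sulfate heptahydrate 41.63 mg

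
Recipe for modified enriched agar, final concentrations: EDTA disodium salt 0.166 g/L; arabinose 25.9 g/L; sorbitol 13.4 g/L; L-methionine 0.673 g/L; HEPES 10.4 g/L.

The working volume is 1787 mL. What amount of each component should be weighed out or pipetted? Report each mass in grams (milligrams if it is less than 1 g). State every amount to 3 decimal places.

EDTA disodium salt 296.642 mg; arabinose 46.283 g; sorbitol 23.946 g; L-methionine 1.203 g; HEPES 18.585 g

Target volume = 1787 mL = 1.787 L.
EDTA disodium salt: 0.166 g/L × 1.787 L = 0.296642 g = 296.642 mg
arabinose: 25.9 g/L × 1.787 L = 46.283 g
sorbitol: 13.4 g/L × 1.787 L = 23.946 g
L-methionine: 0.673 g/L × 1.787 L = 1.203 g
HEPES: 10.4 g/L × 1.787 L = 18.585 g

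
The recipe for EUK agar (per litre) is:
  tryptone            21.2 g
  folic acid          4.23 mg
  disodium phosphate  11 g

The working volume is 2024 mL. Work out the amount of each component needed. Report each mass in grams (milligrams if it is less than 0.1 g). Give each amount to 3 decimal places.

Scale factor = 2024 mL / 1000 mL = 2.024.
tryptone: 21.2 g × (2024 mL / 1000 mL) = 42.909 g
folic acid: 4.23 mg × (2024 mL / 1000 mL) = 8.562 mg
disodium phosphate: 11 g × (2024 mL / 1000 mL) = 22.264 g

tryptone 42.909 g; folic acid 8.562 mg; disodium phosphate 22.264 g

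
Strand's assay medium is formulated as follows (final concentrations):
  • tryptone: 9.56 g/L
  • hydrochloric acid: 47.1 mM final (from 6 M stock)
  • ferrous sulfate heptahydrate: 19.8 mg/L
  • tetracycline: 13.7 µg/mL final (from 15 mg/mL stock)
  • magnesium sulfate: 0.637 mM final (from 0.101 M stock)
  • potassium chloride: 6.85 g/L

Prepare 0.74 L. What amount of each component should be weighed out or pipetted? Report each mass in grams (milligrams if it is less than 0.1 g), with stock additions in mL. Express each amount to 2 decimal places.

Scale factor relative to 1 L: 0.74.
tryptone: 9.56 g/L × 0.74 L = 7.07 g
hydrochloric acid: C1V1 = C2V2 → 47.1 mM × 740 mL ÷ 6000 mM = 5.81 mL
ferrous sulfate heptahydrate: 19.8 mg/L × 0.74 L = 14.65 mg
tetracycline: dilute stock: 13.7 µg/mL × 740 mL ÷ 15000 µg/mL = 0.68 mL
magnesium sulfate: C1V1 = C2V2 → 0.637 mM × 740 mL ÷ 101 mM = 4.67 mL
potassium chloride: 6.85 g/L × 0.74 L = 5.07 g

tryptone 7.07 g; hydrochloric acid 5.81 mL; ferrous sulfate heptahydrate 14.65 mg; tetracycline 0.68 mL; magnesium sulfate 4.67 mL; potassium chloride 5.07 g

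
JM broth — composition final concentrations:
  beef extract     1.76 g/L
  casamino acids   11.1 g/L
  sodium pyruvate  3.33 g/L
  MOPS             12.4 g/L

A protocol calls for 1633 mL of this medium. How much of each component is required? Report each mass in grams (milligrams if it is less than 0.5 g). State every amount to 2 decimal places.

beef extract 2.87 g; casamino acids 18.13 g; sodium pyruvate 5.44 g; MOPS 20.25 g

Working volume: 1633 mL = 1.633 L.
beef extract: 1.76 g/L × 1.633 L = 2.87 g
casamino acids: 11.1 g/L × 1.633 L = 18.13 g
sodium pyruvate: 3.33 g/L × 1.633 L = 5.44 g
MOPS: 12.4 g/L × 1.633 L = 20.25 g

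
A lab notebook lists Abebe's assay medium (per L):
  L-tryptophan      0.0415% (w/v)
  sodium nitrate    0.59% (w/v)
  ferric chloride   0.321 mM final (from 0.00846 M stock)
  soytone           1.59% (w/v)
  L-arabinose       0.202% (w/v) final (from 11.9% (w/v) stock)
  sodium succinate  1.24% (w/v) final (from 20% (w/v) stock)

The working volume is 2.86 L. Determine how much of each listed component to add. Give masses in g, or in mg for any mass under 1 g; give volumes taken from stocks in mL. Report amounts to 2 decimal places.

L-tryptophan 1.19 g; sodium nitrate 16.87 g; ferric chloride 108.52 mL; soytone 45.47 g; L-arabinose 48.55 mL; sodium succinate 177.32 mL

Working volume: 2.86 L.
L-tryptophan: 0.0415 g per 100 mL × 2860 mL ÷ 100 = 1.19 g
sodium nitrate: 0.59% w/v = 5.9 g/L → 5.9 × 2.86 L = 16.87 g
ferric chloride: dilute stock: 0.321 mM × 2860 mL ÷ 8.46 mM = 108.52 mL
soytone: 1.59% w/v = 15.9 g/L → 15.9 × 2.86 L = 45.47 g
L-arabinose: V = C2·V2/C1 = 0.202% ÷ 11.9% × 2860 mL = 48.55 mL
sodium succinate: C1V1 = C2V2 → 1.24% ÷ 20% × 2860 mL = 177.32 mL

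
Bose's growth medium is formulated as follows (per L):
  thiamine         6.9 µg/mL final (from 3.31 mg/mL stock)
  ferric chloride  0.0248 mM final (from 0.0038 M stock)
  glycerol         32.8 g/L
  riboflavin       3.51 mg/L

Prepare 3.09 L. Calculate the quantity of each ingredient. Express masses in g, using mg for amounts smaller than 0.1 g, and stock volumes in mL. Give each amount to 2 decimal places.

Scale factor relative to 1 L: 3.09.
thiamine: dilute stock: 6.9 µg/mL × 3090 mL ÷ 3310 µg/mL = 6.44 mL
ferric chloride: C1V1 = C2V2 → 0.0248 mM × 3090 mL ÷ 3.8 mM = 20.17 mL
glycerol: 32.8 g/L × 3.09 L = 101.35 g
riboflavin: 3.51 mg/L × 3.09 L = 10.85 mg

thiamine 6.44 mL; ferric chloride 20.17 mL; glycerol 101.35 g; riboflavin 10.85 mg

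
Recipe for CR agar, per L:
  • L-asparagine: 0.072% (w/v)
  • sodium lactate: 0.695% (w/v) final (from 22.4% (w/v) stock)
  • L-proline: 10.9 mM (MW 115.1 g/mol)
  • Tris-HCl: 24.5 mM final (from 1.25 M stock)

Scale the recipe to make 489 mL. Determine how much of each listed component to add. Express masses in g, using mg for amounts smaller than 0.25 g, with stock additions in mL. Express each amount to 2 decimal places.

L-asparagine 0.35 g; sodium lactate 15.17 mL; L-proline 0.61 g; Tris-HCl 9.58 mL

Working volume: 489 mL = 0.489 L.
L-asparagine: 0.072 g per 100 mL × 489 mL ÷ 100 = 0.35 g
sodium lactate: C1V1 = C2V2 → 0.695% ÷ 22.4% × 489 mL = 15.17 mL
L-proline: 10.9 mmol/L × 115.1 g/mol × 0.489 L ÷ 1000 = 0.61 g
Tris-HCl: V = C2·V2/C1 = 24.5 mM × 489 mL ÷ 1250 mM = 9.58 mL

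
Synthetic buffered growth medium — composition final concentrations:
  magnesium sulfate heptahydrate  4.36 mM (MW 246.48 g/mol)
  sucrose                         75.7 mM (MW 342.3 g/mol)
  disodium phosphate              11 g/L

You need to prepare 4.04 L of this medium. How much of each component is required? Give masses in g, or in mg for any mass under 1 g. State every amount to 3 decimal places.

Scale factor relative to 1 L: 4.04.
magnesium sulfate heptahydrate: 4.36 mmol/L × 246.48 g/mol × 4.04 L ÷ 1000 = 4.342 g
sucrose: 75.7 mmol/L × 342.3 g/mol × 4.04 L ÷ 1000 = 104.685 g
disodium phosphate: 11 g/L × 4.04 L = 44.440 g

magnesium sulfate heptahydrate 4.342 g; sucrose 104.685 g; disodium phosphate 44.440 g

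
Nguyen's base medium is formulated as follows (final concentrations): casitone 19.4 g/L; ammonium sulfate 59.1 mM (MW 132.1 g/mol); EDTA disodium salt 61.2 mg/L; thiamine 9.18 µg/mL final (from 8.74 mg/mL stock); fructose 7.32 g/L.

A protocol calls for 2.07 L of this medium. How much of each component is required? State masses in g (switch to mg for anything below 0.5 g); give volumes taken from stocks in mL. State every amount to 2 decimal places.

Scale factor relative to 1 L: 2.07.
casitone: 19.4 g/L × 2.07 L = 40.16 g
ammonium sulfate: 59.1 mmol/L × 132.1 g/mol × 2.07 L ÷ 1000 = 16.16 g
EDTA disodium salt: 61.2 mg/L × 2.07 L = 126.68 mg
thiamine: C1V1 = C2V2 → 9.18 µg/mL × 2070 mL ÷ 8740 µg/mL = 2.17 mL
fructose: 7.32 g/L × 2.07 L = 15.15 g

casitone 40.16 g; ammonium sulfate 16.16 g; EDTA disodium salt 126.68 mg; thiamine 2.17 mL; fructose 15.15 g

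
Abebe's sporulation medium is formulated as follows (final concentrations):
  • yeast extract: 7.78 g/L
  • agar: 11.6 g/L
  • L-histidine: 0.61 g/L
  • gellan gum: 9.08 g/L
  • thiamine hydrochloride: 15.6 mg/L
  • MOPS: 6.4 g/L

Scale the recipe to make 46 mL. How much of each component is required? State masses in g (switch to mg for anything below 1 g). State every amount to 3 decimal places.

Working volume: 46 mL = 0.046 L.
yeast extract: 7.78 g/L × 0.046 L = 0.35788 g = 357.880 mg
agar: 11.6 g/L × 0.046 L = 0.5336 g = 533.600 mg
L-histidine: 0.61 g/L × 0.046 L = 0.02806 g = 28.060 mg
gellan gum: 9.08 g/L × 0.046 L = 0.41768 g = 417.680 mg
thiamine hydrochloride: 15.6 mg/L × 0.046 L = 0.718 mg
MOPS: 6.4 g/L × 0.046 L = 0.2944 g = 294.400 mg

yeast extract 357.880 mg; agar 533.600 mg; L-histidine 28.060 mg; gellan gum 417.680 mg; thiamine hydrochloride 0.718 mg; MOPS 294.400 mg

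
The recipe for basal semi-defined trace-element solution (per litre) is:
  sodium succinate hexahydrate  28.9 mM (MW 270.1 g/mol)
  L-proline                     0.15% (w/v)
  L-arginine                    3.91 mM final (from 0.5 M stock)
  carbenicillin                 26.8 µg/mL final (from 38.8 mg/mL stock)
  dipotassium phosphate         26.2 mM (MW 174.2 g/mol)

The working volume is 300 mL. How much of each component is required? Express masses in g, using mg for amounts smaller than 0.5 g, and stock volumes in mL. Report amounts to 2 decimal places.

Scale factor relative to 1 L: 0.3.
sodium succinate hexahydrate: 28.9 mmol/L × 270.1 g/mol × 0.3 L ÷ 1000 = 2.34 g
L-proline: 0.15 g per 100 mL × 300 mL ÷ 100 = 0.45 g = 450.00 mg
L-arginine: dilute stock: 3.91 mM × 300 mL ÷ 500 mM = 2.35 mL
carbenicillin: C1V1 = C2V2 → 26.8 µg/mL × 300 mL ÷ 38800 µg/mL = 0.21 mL
dipotassium phosphate: 26.2 mmol/L × 174.2 g/mol × 0.3 L ÷ 1000 = 1.37 g

sodium succinate hexahydrate 2.34 g; L-proline 450.00 mg; L-arginine 2.35 mL; carbenicillin 0.21 mL; dipotassium phosphate 1.37 g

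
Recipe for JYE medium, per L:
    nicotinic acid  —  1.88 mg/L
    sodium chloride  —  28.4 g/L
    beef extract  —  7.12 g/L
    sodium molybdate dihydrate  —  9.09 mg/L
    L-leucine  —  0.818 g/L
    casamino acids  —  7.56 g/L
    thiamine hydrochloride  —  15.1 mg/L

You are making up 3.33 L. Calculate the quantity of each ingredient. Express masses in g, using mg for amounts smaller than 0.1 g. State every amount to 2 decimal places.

Working volume: 3.33 L.
nicotinic acid: 1.88 mg/L × 3.33 L = 6.26 mg
sodium chloride: 28.4 g/L × 3.33 L = 94.57 g
beef extract: 7.12 g/L × 3.33 L = 23.71 g
sodium molybdate dihydrate: 9.09 mg/L × 3.33 L = 30.27 mg
L-leucine: 0.818 g/L × 3.33 L = 2.72 g
casamino acids: 7.56 g/L × 3.33 L = 25.17 g
thiamine hydrochloride: 15.1 mg/L × 3.33 L = 50.28 mg

nicotinic acid 6.26 mg; sodium chloride 94.57 g; beef extract 23.71 g; sodium molybdate dihydrate 30.27 mg; L-leucine 2.72 g; casamino acids 25.17 g; thiamine hydrochloride 50.28 mg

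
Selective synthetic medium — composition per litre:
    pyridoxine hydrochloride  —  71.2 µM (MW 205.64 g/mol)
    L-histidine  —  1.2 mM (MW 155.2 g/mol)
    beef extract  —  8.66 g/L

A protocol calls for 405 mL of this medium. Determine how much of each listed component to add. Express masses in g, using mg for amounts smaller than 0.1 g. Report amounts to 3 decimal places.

Scale factor relative to 1 L: 0.405.
pyridoxine hydrochloride: 71.2 µmol/L × 205.64 g/mol × 0.405 L ÷ 1000 = 5.930 mg
L-histidine: 1.2 mmol/L × 155.2 mg/mmol × 0.405 L = 75.427 mg
beef extract: 8.66 g/L × 0.405 L = 3.507 g

pyridoxine hydrochloride 5.930 mg; L-histidine 75.427 mg; beef extract 3.507 g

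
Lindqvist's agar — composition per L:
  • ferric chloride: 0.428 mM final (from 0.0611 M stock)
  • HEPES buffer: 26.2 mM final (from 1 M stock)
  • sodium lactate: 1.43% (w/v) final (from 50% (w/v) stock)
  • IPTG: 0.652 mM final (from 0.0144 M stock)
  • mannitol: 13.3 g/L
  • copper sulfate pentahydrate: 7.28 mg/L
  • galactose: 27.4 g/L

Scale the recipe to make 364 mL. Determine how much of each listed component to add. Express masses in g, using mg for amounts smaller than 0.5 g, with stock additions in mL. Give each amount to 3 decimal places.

ferric chloride 2.550 mL; HEPES buffer 9.537 mL; sodium lactate 10.410 mL; IPTG 16.481 mL; mannitol 4.841 g; copper sulfate pentahydrate 2.650 mg; galactose 9.974 g

Scale factor relative to 1 L: 0.364.
ferric chloride: C1V1 = C2V2 → 0.428 mM × 364 mL ÷ 61.1 mM = 2.550 mL
HEPES buffer: V = C2·V2/C1 = 26.2 mM × 364 mL ÷ 1000 mM = 9.537 mL
sodium lactate: C1V1 = C2V2 → 1.43% ÷ 50% × 364 mL = 10.410 mL
IPTG: C1V1 = C2V2 → 0.652 mM × 364 mL ÷ 14.4 mM = 16.481 mL
mannitol: 13.3 g/L × 0.364 L = 4.841 g
copper sulfate pentahydrate: 7.28 mg/L × 0.364 L = 2.650 mg
galactose: 27.4 g/L × 0.364 L = 9.974 g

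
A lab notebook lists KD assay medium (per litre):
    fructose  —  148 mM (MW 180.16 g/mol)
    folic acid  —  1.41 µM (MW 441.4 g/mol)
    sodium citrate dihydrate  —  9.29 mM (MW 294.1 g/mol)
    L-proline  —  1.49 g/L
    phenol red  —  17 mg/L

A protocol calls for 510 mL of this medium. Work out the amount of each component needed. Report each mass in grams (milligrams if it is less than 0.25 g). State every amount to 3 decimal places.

Scale factor relative to 1 L: 0.51.
fructose: 148 mmol/L × 180.16 g/mol × 0.51 L ÷ 1000 = 13.598 g
folic acid: 1.41 µmol/L × 441.4 g/mol × 0.51 L ÷ 1000 = 0.317 mg
sodium citrate dihydrate: 9.29 mmol/L × 294.1 g/mol × 0.51 L ÷ 1000 = 1.393 g
L-proline: 1.49 g/L × 0.51 L = 0.760 g
phenol red: 17 mg/L × 0.51 L = 8.670 mg

fructose 13.598 g; folic acid 0.317 mg; sodium citrate dihydrate 1.393 g; L-proline 0.760 g; phenol red 8.670 mg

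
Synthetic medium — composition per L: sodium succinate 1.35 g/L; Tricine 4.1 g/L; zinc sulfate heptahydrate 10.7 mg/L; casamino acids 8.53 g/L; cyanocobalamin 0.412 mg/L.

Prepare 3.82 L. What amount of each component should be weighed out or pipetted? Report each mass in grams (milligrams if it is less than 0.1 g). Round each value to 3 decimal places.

Scale factor relative to 1 L: 3.82.
sodium succinate: 1.35 g/L × 3.82 L = 5.157 g
Tricine: 4.1 g/L × 3.82 L = 15.662 g
zinc sulfate heptahydrate: 10.7 mg/L × 3.82 L = 40.874 mg
casamino acids: 8.53 g/L × 3.82 L = 32.585 g
cyanocobalamin: 0.412 mg/L × 3.82 L = 1.574 mg

sodium succinate 5.157 g; Tricine 15.662 g; zinc sulfate heptahydrate 40.874 mg; casamino acids 32.585 g; cyanocobalamin 1.574 mg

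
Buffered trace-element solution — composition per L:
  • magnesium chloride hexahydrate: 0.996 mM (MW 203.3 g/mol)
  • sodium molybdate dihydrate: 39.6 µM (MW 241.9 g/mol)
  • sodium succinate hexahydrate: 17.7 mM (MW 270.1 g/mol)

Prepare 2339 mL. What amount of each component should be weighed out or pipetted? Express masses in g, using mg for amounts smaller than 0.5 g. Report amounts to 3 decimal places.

magnesium chloride hexahydrate 473.617 mg; sodium molybdate dihydrate 22.406 mg; sodium succinate hexahydrate 11.182 g

Scale factor relative to 1 L: 2.339.
magnesium chloride hexahydrate: 0.996 mmol/L × 203.3 mg/mmol × 2.339 L = 473.617 mg
sodium molybdate dihydrate: 39.6 µmol/L × 241.9 g/mol × 2.339 L ÷ 1000 = 22.406 mg
sodium succinate hexahydrate: 17.7 mmol/L × 270.1 g/mol × 2.339 L ÷ 1000 = 11.182 g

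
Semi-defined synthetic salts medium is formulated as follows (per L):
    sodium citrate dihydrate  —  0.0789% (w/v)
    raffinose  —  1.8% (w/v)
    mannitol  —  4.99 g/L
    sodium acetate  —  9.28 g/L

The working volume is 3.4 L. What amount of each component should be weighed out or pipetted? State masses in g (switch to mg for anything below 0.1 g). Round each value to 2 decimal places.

sodium citrate dihydrate 2.68 g; raffinose 61.20 g; mannitol 16.97 g; sodium acetate 31.55 g

Scale factor relative to 1 L: 3.4.
sodium citrate dihydrate: 0.0789% w/v = 0.789 g/L → 0.789 × 3.4 L = 2.68 g
raffinose: 1.8% w/v = 18 g/L → 18 × 3.4 L = 61.20 g
mannitol: 4.99 g/L × 3.4 L = 16.97 g
sodium acetate: 9.28 g/L × 3.4 L = 31.55 g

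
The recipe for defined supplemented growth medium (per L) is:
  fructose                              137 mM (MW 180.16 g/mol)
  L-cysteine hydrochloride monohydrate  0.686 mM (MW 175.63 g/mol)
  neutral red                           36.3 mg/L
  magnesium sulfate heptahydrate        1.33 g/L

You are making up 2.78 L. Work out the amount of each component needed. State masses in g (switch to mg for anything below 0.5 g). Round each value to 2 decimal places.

fructose 68.62 g; L-cysteine hydrochloride monohydrate 334.94 mg; neutral red 100.91 mg; magnesium sulfate heptahydrate 3.70 g

Scale factor relative to 1 L: 2.78.
fructose: 137 mmol/L × 180.16 g/mol × 2.78 L ÷ 1000 = 68.62 g
L-cysteine hydrochloride monohydrate: 0.686 mmol/L × 175.63 mg/mmol × 2.78 L = 334.94 mg
neutral red: 36.3 mg/L × 2.78 L = 100.91 mg
magnesium sulfate heptahydrate: 1.33 g/L × 2.78 L = 3.70 g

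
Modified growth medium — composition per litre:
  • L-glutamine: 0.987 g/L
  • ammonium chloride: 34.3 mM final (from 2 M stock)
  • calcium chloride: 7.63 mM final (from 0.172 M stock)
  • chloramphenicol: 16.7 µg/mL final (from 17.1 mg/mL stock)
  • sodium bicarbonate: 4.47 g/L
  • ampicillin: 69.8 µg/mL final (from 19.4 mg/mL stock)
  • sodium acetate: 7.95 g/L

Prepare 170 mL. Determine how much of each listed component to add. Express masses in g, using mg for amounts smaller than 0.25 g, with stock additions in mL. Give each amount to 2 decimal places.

L-glutamine 167.79 mg; ammonium chloride 2.92 mL; calcium chloride 7.54 mL; chloramphenicol 0.17 mL; sodium bicarbonate 0.76 g; ampicillin 0.61 mL; sodium acetate 1.35 g

Target volume = 170 mL = 0.17 L.
L-glutamine: 0.987 g/L × 0.17 L = 0.16779 g = 167.79 mg
ammonium chloride: V = C2·V2/C1 = 34.3 mM × 170 mL ÷ 2000 mM = 2.92 mL
calcium chloride: C1V1 = C2V2 → 7.63 mM × 170 mL ÷ 172 mM = 7.54 mL
chloramphenicol: C1V1 = C2V2 → 16.7 µg/mL × 170 mL ÷ 17100 µg/mL = 0.17 mL
sodium bicarbonate: 4.47 g/L × 0.17 L = 0.76 g
ampicillin: dilute stock: 69.8 µg/mL × 170 mL ÷ 19400 µg/mL = 0.61 mL
sodium acetate: 7.95 g/L × 0.17 L = 1.35 g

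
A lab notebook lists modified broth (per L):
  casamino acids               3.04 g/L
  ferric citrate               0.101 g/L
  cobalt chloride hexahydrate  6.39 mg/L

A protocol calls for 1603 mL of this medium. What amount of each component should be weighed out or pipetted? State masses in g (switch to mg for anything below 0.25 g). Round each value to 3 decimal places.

casamino acids 4.873 g; ferric citrate 161.903 mg; cobalt chloride hexahydrate 10.243 mg

Target volume = 1603 mL = 1.603 L.
casamino acids: 3.04 g/L × 1.603 L = 4.873 g
ferric citrate: 0.101 g/L × 1.603 L = 0.161903 g = 161.903 mg
cobalt chloride hexahydrate: 6.39 mg/L × 1.603 L = 10.243 mg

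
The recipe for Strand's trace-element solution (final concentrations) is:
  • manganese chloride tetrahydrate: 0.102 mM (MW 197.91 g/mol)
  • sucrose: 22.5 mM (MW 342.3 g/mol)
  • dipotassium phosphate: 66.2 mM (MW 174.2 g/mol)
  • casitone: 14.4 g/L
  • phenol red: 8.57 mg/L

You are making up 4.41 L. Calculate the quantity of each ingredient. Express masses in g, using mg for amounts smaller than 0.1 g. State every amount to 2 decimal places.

manganese chloride tetrahydrate 89.02 mg; sucrose 33.96 g; dipotassium phosphate 50.86 g; casitone 63.50 g; phenol red 37.79 mg

Working volume: 4.41 L.
manganese chloride tetrahydrate: 0.102 mmol/L × 197.91 mg/mmol × 4.41 L = 89.02 mg
sucrose: 22.5 mmol/L × 342.3 g/mol × 4.41 L ÷ 1000 = 33.96 g
dipotassium phosphate: 66.2 mmol/L × 174.2 g/mol × 4.41 L ÷ 1000 = 50.86 g
casitone: 14.4 g/L × 4.41 L = 63.50 g
phenol red: 8.57 mg/L × 4.41 L = 37.79 mg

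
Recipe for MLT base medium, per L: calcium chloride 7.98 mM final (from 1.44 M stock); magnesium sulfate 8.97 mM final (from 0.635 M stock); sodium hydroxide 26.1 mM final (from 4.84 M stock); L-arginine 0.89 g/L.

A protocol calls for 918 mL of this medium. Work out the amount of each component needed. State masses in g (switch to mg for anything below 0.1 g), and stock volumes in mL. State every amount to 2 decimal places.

Scale factor relative to 1 L: 0.918.
calcium chloride: C1V1 = C2V2 → 7.98 mM × 918 mL ÷ 1440 mM = 5.09 mL
magnesium sulfate: V = C2·V2/C1 = 8.97 mM × 918 mL ÷ 635 mM = 12.97 mL
sodium hydroxide: C1V1 = C2V2 → 26.1 mM × 918 mL ÷ 4840 mM = 4.95 mL
L-arginine: 0.89 g/L × 0.918 L = 0.82 g

calcium chloride 5.09 mL; magnesium sulfate 12.97 mL; sodium hydroxide 4.95 mL; L-arginine 0.82 g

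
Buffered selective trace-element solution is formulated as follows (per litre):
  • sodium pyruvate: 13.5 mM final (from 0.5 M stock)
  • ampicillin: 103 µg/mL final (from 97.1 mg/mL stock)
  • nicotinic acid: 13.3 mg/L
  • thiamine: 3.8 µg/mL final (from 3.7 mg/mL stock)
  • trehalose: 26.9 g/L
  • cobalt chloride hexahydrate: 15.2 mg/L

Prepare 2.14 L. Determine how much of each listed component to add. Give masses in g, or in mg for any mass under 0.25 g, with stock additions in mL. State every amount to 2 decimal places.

Scale factor relative to 1 L: 2.14.
sodium pyruvate: V = C2·V2/C1 = 13.5 mM × 2140 mL ÷ 500 mM = 57.78 mL
ampicillin: dilute stock: 103 µg/mL × 2140 mL ÷ 97100 µg/mL = 2.27 mL
nicotinic acid: 13.3 mg/L × 2.14 L = 28.46 mg
thiamine: C1V1 = C2V2 → 3.8 µg/mL × 2140 mL ÷ 3700 µg/mL = 2.20 mL
trehalose: 26.9 g/L × 2.14 L = 57.57 g
cobalt chloride hexahydrate: 15.2 mg/L × 2.14 L = 32.53 mg

sodium pyruvate 57.78 mL; ampicillin 2.27 mL; nicotinic acid 28.46 mg; thiamine 2.20 mL; trehalose 57.57 g; cobalt chloride hexahydrate 32.53 mg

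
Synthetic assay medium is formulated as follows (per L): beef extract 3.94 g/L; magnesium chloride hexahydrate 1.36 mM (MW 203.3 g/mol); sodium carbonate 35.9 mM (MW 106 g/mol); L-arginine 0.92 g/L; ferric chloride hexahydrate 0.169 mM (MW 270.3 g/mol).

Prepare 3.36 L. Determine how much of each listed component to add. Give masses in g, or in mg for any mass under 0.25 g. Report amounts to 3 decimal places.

Scale factor relative to 1 L: 3.36.
beef extract: 3.94 g/L × 3.36 L = 13.238 g
magnesium chloride hexahydrate: 1.36 mmol/L × 203.3 g/mol × 3.36 L ÷ 1000 = 0.929 g
sodium carbonate: 35.9 mmol/L × 106 g/mol × 3.36 L ÷ 1000 = 12.786 g
L-arginine: 0.92 g/L × 3.36 L = 3.091 g
ferric chloride hexahydrate: 0.169 mmol/L × 270.3 mg/mmol × 3.36 L = 153.487 mg

beef extract 13.238 g; magnesium chloride hexahydrate 0.929 g; sodium carbonate 12.786 g; L-arginine 3.091 g; ferric chloride hexahydrate 153.487 mg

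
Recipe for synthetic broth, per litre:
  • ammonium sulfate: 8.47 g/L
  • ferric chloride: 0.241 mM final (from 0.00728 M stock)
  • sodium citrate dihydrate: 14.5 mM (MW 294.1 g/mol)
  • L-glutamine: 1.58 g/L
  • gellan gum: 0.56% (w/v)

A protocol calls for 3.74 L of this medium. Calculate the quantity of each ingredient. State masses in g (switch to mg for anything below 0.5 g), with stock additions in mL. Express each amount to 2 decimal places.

ammonium sulfate 31.68 g; ferric chloride 123.81 mL; sodium citrate dihydrate 15.95 g; L-glutamine 5.91 g; gellan gum 20.94 g

Scale factor relative to 1 L: 3.74.
ammonium sulfate: 8.47 g/L × 3.74 L = 31.68 g
ferric chloride: dilute stock: 0.241 mM × 3740 mL ÷ 7.28 mM = 123.81 mL
sodium citrate dihydrate: 14.5 mmol/L × 294.1 g/mol × 3.74 L ÷ 1000 = 15.95 g
L-glutamine: 1.58 g/L × 3.74 L = 5.91 g
gellan gum: 0.56% w/v = 5.6 g/L → 5.6 × 3.74 L = 20.94 g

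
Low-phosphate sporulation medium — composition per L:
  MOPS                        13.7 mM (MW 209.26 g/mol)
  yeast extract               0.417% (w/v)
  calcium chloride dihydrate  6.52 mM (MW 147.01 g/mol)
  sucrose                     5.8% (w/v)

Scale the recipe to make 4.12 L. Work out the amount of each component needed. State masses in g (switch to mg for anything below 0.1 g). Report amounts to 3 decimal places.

MOPS 11.811 g; yeast extract 17.180 g; calcium chloride dihydrate 3.949 g; sucrose 238.960 g

Working volume: 4.12 L.
MOPS: 13.7 mmol/L × 209.26 g/mol × 4.12 L ÷ 1000 = 11.811 g
yeast extract: 0.417 g per 100 mL × 4120 mL ÷ 100 = 17.180 g
calcium chloride dihydrate: 6.52 mmol/L × 147.01 g/mol × 4.12 L ÷ 1000 = 3.949 g
sucrose: 5.8% w/v = 58 g/L → 58 × 4.12 L = 238.960 g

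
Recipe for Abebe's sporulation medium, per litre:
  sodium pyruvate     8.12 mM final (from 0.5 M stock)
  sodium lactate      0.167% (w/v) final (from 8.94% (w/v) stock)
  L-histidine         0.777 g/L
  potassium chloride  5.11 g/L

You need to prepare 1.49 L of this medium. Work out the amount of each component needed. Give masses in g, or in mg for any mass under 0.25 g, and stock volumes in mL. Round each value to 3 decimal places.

sodium pyruvate 24.198 mL; sodium lactate 27.833 mL; L-histidine 1.158 g; potassium chloride 7.614 g

Scale factor relative to 1 L: 1.49.
sodium pyruvate: dilute stock: 8.12 mM × 1490 mL ÷ 500 mM = 24.198 mL
sodium lactate: C1V1 = C2V2 → 0.167% ÷ 8.94% × 1490 mL = 27.833 mL
L-histidine: 0.777 g/L × 1.49 L = 1.158 g
potassium chloride: 5.11 g/L × 1.49 L = 7.614 g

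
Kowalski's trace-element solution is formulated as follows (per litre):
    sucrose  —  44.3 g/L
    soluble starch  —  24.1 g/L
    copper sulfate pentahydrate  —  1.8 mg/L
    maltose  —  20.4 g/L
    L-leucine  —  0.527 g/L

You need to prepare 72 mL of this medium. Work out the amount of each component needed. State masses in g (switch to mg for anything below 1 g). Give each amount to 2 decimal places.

sucrose 3.19 g; soluble starch 1.74 g; copper sulfate pentahydrate 0.13 mg; maltose 1.47 g; L-leucine 37.94 mg

Working volume: 72 mL = 0.072 L.
sucrose: 44.3 g/L × 0.072 L = 3.19 g
soluble starch: 24.1 g/L × 0.072 L = 1.74 g
copper sulfate pentahydrate: 1.8 mg/L × 0.072 L = 0.13 mg
maltose: 20.4 g/L × 0.072 L = 1.47 g
L-leucine: 0.527 g/L × 0.072 L = 0.037944 g = 37.94 mg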